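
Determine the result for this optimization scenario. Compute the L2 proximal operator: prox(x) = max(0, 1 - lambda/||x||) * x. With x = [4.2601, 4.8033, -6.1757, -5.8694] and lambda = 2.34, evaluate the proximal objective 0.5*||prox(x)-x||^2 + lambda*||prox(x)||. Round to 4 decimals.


Step 1: Compute ||x||.
||x|| = 10.6681
Step 2: Compute scaling factor.
scale = max(0, 1 - 2.34/10.6681) = 0.7807
Step 3: prox(x) = [3.3257, 3.7497, -4.8211, -4.582]
||prox(x)|| = 8.3281
Step 4: Proximal objective.
0.5*||prox-x||^2 = 2.7378
lambda*||prox|| = 19.4878
Total = 22.2257


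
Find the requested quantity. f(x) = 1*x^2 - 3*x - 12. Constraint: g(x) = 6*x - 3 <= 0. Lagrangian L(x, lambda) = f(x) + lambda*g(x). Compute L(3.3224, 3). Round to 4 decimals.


Step 1: Evaluate f(x).
f(3.3224) = 1*3.3224^2 - 3*3.3224 - 12 = -10.9289
Step 2: Evaluate g(x).
g(3.3224) = 6*3.3224 - 3 = 16.9344
Step 3: Compute Lagrangian.
L = -10.9289 + 3*16.9344 = 39.8743


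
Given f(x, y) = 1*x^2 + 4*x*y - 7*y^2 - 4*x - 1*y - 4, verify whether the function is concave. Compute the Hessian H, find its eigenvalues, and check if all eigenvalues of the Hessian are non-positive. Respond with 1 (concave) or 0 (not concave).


The Hessian of f(x,y) = 1*x^2 + 4*x*y - 7*y^2 - 4*x - 1*y - 4 is:
H = [[2, 4], [4, -14]]
Trace = 2 - 14 = -12
Determinant = 2*-14 - (4)^2 = -44
Discriminant = (-12)^2 - 4*-44 = 320.0
Eigenvalues: lambda_1 = -14.9443, lambda_2 = 2.9443
The function is not concave.

0


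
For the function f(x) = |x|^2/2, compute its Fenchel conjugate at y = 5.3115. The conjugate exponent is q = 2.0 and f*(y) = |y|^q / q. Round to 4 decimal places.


The conjugate exponent q satisfies 1/p + 1/q = 1.
p = 2, so q = 2/(2 - 1) = 2.0
|y|^q = 5.3115^2.0 = 28.212
f*(5.3115) = 28.212 / 2.0 = 14.106


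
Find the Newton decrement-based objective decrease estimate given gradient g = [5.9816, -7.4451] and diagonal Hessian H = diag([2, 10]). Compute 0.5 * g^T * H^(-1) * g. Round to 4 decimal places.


Step 1: H is diagonal, so H^(-1) * g = [2.9908, -0.7445].
Step 2: g^T H^(-1) g = sum_i g_i^2 / H_ii
  = (5.9816)^2/2 + (-7.4451)^2/10
  = 17.8898 + 5.543 = 23.4327
Step 3: Objective decrease = 0.5 * g^T H^(-1) g = 11.7164


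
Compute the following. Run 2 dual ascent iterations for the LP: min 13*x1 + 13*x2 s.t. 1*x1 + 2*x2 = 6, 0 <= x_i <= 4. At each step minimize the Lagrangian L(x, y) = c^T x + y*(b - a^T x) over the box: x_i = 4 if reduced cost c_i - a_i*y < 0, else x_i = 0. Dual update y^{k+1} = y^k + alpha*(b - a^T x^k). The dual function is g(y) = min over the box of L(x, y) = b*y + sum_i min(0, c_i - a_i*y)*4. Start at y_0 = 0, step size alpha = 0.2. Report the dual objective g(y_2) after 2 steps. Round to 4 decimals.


Dual ascent for LP: min 13*x1 + 13*x2, 1*x1 + 2*x2 = 6, 0 <= x_i <= 4
Step 1: y^k = 0.0, reduced costs: (13.0, 13.0)
  x^k = (0.0, 0.0), subgradient = b - a^T x = 6.0
  y^{k+1} = 0.0 + 0.2*6.0 = 1.2
Step 2: y^k = 1.2, reduced costs: (11.8, 10.6)
  x^k = (0.0, 0.0), subgradient = b - a^T x = 6.0
  y^{k+1} = 1.2 + 0.2*6.0 = 2.4
Dual objective at y_2 = 2.4: reduced costs (10.6, 8.2), box minimizer x = (0.0, 0.0)
g(y_2) = b*y + (c1 - a1*y)*x1 + (c2 - a2*y)*x2 = 6*2.4 + 10.6*0.0 + 8.2*0.0 = 14.4 + 0.0 + 0.0 = 14.4


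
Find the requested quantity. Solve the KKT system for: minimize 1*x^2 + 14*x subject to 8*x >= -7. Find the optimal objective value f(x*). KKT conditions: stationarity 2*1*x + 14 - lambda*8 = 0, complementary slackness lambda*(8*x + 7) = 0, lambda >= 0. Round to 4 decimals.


Step 1: Try lambda = 0 (constraint inactive).
x_unc = -14/(2*1) = -7.0
Check: 8*-7.0 = -56.0 < -7 -- violated!
Step 2: Constraint must be active: 8*x = -7
x* = -7/8 = -0.875
lambda = (2*1*(-0.875) + 14)/8 = 1.5313
Step 3: Compute optimal value.
f(x*) = 1*(-0.875)^2 + 14*(-0.875) = -11.4844


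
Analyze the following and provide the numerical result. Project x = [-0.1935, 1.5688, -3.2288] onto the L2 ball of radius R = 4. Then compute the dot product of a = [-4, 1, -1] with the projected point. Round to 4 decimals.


Step 1: Compute ||x|| (intermediates to 6 decimals).
||x|| = sqrt((-0.1935)^2 + 1.5688^2 + (-3.2288)^2) = 3.594958
Step 2: Project.
Since ||x|| <= R, proj = x (no scaling needed).
proj(x) = [-0.1935, 1.5688, -3.2288]
Step 3: Dot product.
a^T * proj(x) = -4*(-0.1935) + 1*1.5688 - 1*(-3.2288) = 5.5716


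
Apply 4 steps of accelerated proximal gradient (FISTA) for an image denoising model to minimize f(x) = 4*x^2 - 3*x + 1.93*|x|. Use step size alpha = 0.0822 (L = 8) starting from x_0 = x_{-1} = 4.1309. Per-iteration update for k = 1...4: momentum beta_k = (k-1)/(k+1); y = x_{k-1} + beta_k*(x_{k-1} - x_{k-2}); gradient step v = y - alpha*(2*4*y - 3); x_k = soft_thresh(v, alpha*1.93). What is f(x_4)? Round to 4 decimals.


FISTA on f(x) = 4*x^2 - 3*x + 1.93*|x|
L = 8, alpha = 0.0822
Iteration 1: beta = 0.0, y = 4.1309 + 0.0*(4.1309 - 4.1309) = 4.1309
  grad(y) = 30.0472, v = y - alpha*grad = 1.661
  prox(v) = soft_thresh(1.661, 0.1586) = 1.5024
Iteration 2: beta = 0.3333, y = 1.5024 + 0.3333*(1.5024 - 4.1309) = 0.6262
  grad(y) = 2.0096, v = y - alpha*grad = 0.461
  prox(v) = soft_thresh(0.461, 0.1586) = 0.3024
Iteration 3: beta = 0.5, y = 0.3024 + 0.5*(0.3024 - 1.5024) = -0.2976
  grad(y) = -5.3811, v = y - alpha*grad = 0.1447
  prox(v) = soft_thresh(0.1447, 0.1586) = 0.0
Iteration 4: beta = 0.6, y = 0.0 + 0.6*(0.0 - 0.3024) = -0.1814
  grad(y) = -4.4513, v = y - alpha*grad = 0.1845
  prox(v) = soft_thresh(0.1845, 0.1586) = 0.0258
f(x_4) = 4*0.0258^2 - 3*0.0258 + 1.93*|0.0258| = -0.025


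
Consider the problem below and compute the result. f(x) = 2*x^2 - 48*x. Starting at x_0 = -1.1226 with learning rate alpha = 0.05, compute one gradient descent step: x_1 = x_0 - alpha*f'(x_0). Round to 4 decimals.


We compute the gradient at x_0 and apply the update.
f'(x) = 4*x - 48
f'(-1.1226) = 4*-1.1226 - 48 = -52.4904
x_1 = -1.1226 - 0.05*-52.4904 = 1.5019


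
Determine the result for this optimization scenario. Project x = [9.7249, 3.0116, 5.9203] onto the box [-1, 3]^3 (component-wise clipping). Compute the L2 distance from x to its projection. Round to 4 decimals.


Project each component onto [-1, 3].
clip(9.7249) = 3.0, clip(3.0116) = 3.0, clip(5.9203) = 3.0
Projection = [3.0, 3.0, 3.0]
Squared diffs: [45.2243, 0.0001, 8.5282]
Distance = sqrt(53.7526) = 7.3316


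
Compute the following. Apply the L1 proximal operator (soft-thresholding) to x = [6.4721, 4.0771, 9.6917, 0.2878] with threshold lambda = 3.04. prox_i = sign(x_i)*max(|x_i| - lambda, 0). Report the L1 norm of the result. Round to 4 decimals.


Soft-thresholding with lambda = 3.04:
prox(6.4721) = sign(6.4721)*max(|6.4721| - 3.04, 0) = 3.4321
prox(4.0771) = sign(4.0771)*max(|4.0771| - 3.04, 0) = 1.0371
prox(9.6917) = sign(9.6917)*max(|9.6917| - 3.04, 0) = 6.6517
prox(0.2878) = sign(0.2878)*max(|0.2878| - 3.04, 0) = 0.0
prox(x) = [3.4321, 1.0371, 6.6517, 0.0]
||prox(x)||_1 = 3.4321 + 1.0371 + 6.6517 + 0.0 = 11.1209


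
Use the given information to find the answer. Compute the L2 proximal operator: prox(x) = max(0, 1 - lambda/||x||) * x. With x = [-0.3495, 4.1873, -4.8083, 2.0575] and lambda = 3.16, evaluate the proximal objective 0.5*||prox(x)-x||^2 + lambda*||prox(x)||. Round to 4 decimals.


Step 1: Compute ||x||.
||x|| = 6.7089
Step 2: Compute scaling factor.
scale = max(0, 1 - 3.16/6.7089) = 0.529
Step 3: prox(x) = [-0.1849, 2.215, -2.5435, 1.0884]
||prox(x)|| = 3.5489
Step 4: Proximal objective.
0.5*||prox-x||^2 = 4.9928
lambda*||prox|| = 11.2145
Total = 16.2072


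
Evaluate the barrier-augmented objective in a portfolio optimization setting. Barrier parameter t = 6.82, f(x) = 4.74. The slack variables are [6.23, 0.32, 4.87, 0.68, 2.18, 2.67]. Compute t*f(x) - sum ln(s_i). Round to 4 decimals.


Step 1: Compute log-barrier.
ln values: [1.8294, -1.1394, 1.5831, -0.3857, 0.7793, 0.9821]
phi = -(1.8294 - 1.1394 + 1.5831 - 0.3857 + 0.7793 + 0.9821) = -3.6488
Step 2: Compute augmented objective.
t*f(x) = 6.82*4.74 = 32.3268
Total = 32.3268 - 3.6488 = 28.678


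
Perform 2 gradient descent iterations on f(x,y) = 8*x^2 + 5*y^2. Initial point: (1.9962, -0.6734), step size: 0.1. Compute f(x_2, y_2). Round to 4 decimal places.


Gradient descent on f(x,y) = 8*x^2 + 5*y^2.
Starting point: (1.9962, -0.6734), alpha = 0.1
Step 1: grad_x = 2*8*1.9962 = 31.9392, grad_y = 2*5*-0.6734 = -6.734
  x_1 = 1.9962 - 0.1*31.9392 = -1.1977
  y_1 = -0.6734 - 0.1*-6.734 = 0.0
Step 2: grad_x = 2*8*-1.1977 = -19.1635, grad_y = 2*5*0.0 = 0.0
  x_2 = -1.1977 - 0.1*-19.1635 = 0.7186
  y_2 = 0.0 - 0.1*0.0 = 0.0
f(0.7186, 0.0) = 8*0.7186^2 + 5*0.0^2 = 4.1315


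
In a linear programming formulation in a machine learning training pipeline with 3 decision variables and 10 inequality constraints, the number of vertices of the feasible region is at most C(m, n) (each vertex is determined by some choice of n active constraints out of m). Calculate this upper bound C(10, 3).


Each vertex corresponds to some choice of n active constraints out of m, so the number of vertices is at most C(m, n) = m! / (n!(m-n)!).
m = 10, n = 3
Numerator: 10 * 9 * 8
Denominator: 3! = 6
C(10, 3) = 120


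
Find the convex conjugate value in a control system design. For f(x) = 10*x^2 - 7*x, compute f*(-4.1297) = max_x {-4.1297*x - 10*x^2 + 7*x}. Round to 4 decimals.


f*(y) = sup_x {y*x - a*x^2 - b*x} = sup_x {(y-b)*x - a*x^2}
FOC: (y - b) - 2a*x = 0 => x* = (y - b)/(2a)
x* = (-4.1297 + 7)/(2*10) = 0.1435
f*(-4.1297) = (y-b)^2/(4a) = (-4.1297 + 7)^2/(4*10)
= 8.2386/40 = 0.206


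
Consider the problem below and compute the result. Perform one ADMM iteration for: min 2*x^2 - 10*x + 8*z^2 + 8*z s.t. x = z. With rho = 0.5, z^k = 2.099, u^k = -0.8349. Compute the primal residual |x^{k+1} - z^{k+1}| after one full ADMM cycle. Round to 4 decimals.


ADMM iteration with rho = 0.5, z^k = 2.099, u^k = -0.8349
Step 1: x-update.
Minimize 2*x^2 - 10*x + (0.5/2)*(x - 2.099 - 0.8349)^2
FOC: (2*2 + 0.5)*x = 10 + 0.5*(2.099 + 0.8349)
x^{k+1} = 2.5482
Step 2: z-update.
Minimize 8*z^2 + 8*z + (0.5/2)*(2.5482 - z - 0.8349)^2
FOC: (2*8 + 0.5)*z = -8 + 0.5*(2.5482 - 0.8349)
z^{k+1} = -0.4329
Step 3: u-update.
u^{k+1} = -0.8349 + 2.5482 + 0.4329 = 2.1462
Step 4: Primal residual = |2.5482 + 0.4329| = 2.9811


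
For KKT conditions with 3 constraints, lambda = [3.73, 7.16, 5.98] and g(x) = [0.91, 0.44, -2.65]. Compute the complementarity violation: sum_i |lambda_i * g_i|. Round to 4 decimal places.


KKT complementary slackness check:
lambda_1 * g_1 = 3.73 * 0.91 = 3.3943
lambda_2 * g_2 = 7.16 * 0.44 = 3.1504
lambda_3 * g_3 = 5.98 * -2.65 = -15.847
Total violation = 3.3943 + 3.1504 + 15.847 = 22.3917


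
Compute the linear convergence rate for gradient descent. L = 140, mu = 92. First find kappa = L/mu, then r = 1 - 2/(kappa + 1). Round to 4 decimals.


Step 1: Compute the condition number.
kappa = L/mu = 140/92 = 1.5217
Step 2: Compute the convergence rate.
r = 1 - 2/(kappa + 1) = 1 - 2*mu/(L + mu) = (L - mu)/(L + mu) = 48/232 = 0.2069


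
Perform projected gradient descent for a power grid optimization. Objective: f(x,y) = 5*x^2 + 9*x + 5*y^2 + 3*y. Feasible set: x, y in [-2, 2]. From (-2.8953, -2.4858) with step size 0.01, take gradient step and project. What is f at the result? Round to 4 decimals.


Step 1: Compute gradient at (-2.8953, -2.4858).
grad_x = 2*5*-2.8953 + 9 = -19.953
grad_y = 2*5*-2.4858 + 3 = -21.858
Step 2: Gradient step.
x_raw = -2.8953 - 0.01*-19.953 = -2.6958
y_raw = -2.4858 - 0.01*-21.858 = -2.2672
Step 3: Project onto [-2, 2].
x_proj = clip(-2.6958) = -2.0
y_proj = clip(-2.2672) = -2.0
Step 4: Evaluate f.
f(-2.0, -2.0) = 16.0


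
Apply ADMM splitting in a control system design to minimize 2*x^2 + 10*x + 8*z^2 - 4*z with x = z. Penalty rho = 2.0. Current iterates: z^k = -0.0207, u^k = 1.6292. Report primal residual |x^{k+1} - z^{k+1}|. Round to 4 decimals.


ADMM iteration with rho = 2.0, z^k = -0.0207, u^k = 1.6292
Step 1: x-update.
Minimize 2*x^2 + 10*x + (2.0/2)*(x + 0.0207 + 1.6292)^2
FOC: (2*2 + 2.0)*x = -10 + 2.0*(-0.0207 - 1.6292)
x^{k+1} = -2.2166
Step 2: z-update.
Minimize 8*z^2 - 4*z + (2.0/2)*(-2.2166 - z + 1.6292)^2
FOC: (2*8 + 2.0)*z = 4 + 2.0*(-2.2166 + 1.6292)
z^{k+1} = 0.157
Step 3: u-update.
u^{k+1} = 1.6292 - 2.2166 - 0.157 = -0.7444
Step 4: Primal residual = |-2.2166 - 0.157| = 2.3736


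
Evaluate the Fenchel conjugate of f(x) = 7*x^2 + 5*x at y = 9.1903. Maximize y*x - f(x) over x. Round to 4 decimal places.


f*(y) = sup_x {y*x - a*x^2 - b*x} = sup_x {(y-b)*x - a*x^2}
FOC: (y - b) - 2a*x = 0 => x* = (y - b)/(2a)
x* = (9.1903 - 5)/(2*7) = 0.2993
f*(9.1903) = (y-b)^2/(4a) = (9.1903 - 5)^2/(4*7)
= 17.5586/28 = 0.6271


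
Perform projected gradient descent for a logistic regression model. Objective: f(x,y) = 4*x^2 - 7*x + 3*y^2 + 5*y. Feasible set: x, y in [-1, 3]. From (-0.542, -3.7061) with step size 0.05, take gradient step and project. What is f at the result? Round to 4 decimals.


Step 1: Compute gradient at (-0.542, -3.7061).
grad_x = 2*4*-0.542 - 7 = -11.336
grad_y = 2*3*-3.7061 + 5 = -17.2366
Step 2: Gradient step.
x_raw = -0.542 - 0.05*-11.336 = 0.0248
y_raw = -3.7061 - 0.05*-17.2366 = -2.8443
Step 3: Project onto [-1, 3].
x_proj = clip(0.0248) = 0.0248
y_proj = clip(-2.8443) = -1.0
Step 4: Evaluate f.
f(0.0248, -1.0) = -2.1711


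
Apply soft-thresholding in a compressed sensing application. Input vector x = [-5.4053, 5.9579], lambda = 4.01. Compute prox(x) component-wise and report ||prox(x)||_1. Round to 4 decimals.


Soft-thresholding with lambda = 4.01:
prox(-5.4053) = sign(-5.4053)*max(|-5.4053| - 4.01, 0) = -1.3953
prox(5.9579) = sign(5.9579)*max(|5.9579| - 4.01, 0) = 1.9479
prox(x) = [-1.3953, 1.9479]
||prox(x)||_1 = 1.3953 + 1.9479 = 3.3432


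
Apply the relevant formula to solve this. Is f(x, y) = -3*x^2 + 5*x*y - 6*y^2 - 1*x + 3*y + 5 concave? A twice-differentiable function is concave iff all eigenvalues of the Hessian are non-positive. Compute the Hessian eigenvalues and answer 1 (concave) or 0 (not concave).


The Hessian of f(x,y) = -3*x^2 + 5*x*y - 6*y^2 - 1*x + 3*y + 5 is:
H = [[-6, 5], [5, -12]]
Trace = -6 - 12 = -18
Determinant = -6*-12 - (5)^2 = 47
Discriminant = (-18)^2 - 4*47 = 136.0
Eigenvalues: lambda_1 = -14.831, lambda_2 = -3.169
The function is concave.

1


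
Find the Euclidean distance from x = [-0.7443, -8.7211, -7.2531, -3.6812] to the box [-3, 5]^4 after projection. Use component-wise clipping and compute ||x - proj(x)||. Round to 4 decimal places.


Project each component onto [-3, 5].
clip(-0.7443) = -0.7443, clip(-8.7211) = -3.0, clip(-7.2531) = -3.0, clip(-3.6812) = -3.0
Projection = [-0.7443, -3.0, -3.0, -3.0]
Squared diffs: [0.0, 32.731, 18.0889, 0.464]
Distance = sqrt(51.2839) = 7.1613


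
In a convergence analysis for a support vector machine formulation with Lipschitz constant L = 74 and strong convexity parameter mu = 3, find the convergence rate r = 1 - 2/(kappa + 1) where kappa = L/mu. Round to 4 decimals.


Step 1: Compute the condition number.
kappa = L/mu = 74/3 = 24.6667
Step 2: Compute the convergence rate.
r = 1 - 2/(kappa + 1) = 1 - 2*mu/(L + mu) = (L - mu)/(L + mu) = 71/77 = 0.9221


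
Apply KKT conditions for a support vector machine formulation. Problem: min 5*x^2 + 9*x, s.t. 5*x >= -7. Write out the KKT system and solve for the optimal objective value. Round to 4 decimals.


Step 1: Try lambda = 0 (constraint inactive).
Stationarity: 2*5*x + 9 = 0
x* = -9/(2*5) = -0.9
Check constraint: 5*-0.9 = -4.5 >= -7 -- satisfied.
Step 2: Compute optimal value.
f(x*) = 5*(-0.9)^2 + 9*(-0.9) = -4.05


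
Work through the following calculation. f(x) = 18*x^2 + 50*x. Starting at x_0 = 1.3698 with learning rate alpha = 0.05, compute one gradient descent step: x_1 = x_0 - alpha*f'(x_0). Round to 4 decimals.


We compute the gradient at x_0 and apply the update.
f'(x) = 36*x + 50
f'(1.3698) = 36*1.3698 + 50 = 99.3128
x_1 = 1.3698 - 0.05*99.3128 = -3.5958


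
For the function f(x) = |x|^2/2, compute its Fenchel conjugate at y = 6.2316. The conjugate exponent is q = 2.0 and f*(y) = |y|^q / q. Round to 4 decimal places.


The conjugate exponent q satisfies 1/p + 1/q = 1.
p = 2, so q = 2/(2 - 1) = 2.0
|y|^q = 6.2316^2.0 = 38.8328
f*(6.2316) = 38.8328 / 2.0 = 19.4164


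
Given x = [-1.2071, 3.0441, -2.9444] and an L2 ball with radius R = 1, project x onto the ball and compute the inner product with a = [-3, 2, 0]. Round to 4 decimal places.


Step 1: Compute ||x|| (intermediates to 6 decimals).
||x|| = sqrt((-1.2071)^2 + 3.0441^2 + (-2.9444)^2) = 4.403763
Step 2: Project.
Since ||x|| > R, scale = R/||x|| = 1/4.403763 = 0.227079, proj(x) = scale * x
proj(x) = [-0.274107, 0.691251, -0.668611]
Step 3: Dot product.
a^T * proj(x) = -3*(-0.274107) + 2*0.691251 + 0*(-0.668611) = 2.2048


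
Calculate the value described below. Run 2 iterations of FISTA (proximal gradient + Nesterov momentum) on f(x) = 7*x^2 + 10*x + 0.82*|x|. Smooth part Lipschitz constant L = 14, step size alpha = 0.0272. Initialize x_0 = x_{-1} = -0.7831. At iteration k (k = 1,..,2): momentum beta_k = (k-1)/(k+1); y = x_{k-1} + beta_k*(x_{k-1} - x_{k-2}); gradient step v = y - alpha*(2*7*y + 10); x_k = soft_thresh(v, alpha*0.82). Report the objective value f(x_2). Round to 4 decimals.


FISTA on f(x) = 7*x^2 + 10*x + 0.82*|x|
L = 14, alpha = 0.0272
Iteration 1: beta = 0.0, y = -0.7831 + 0.0*(-0.7831 + 0.7831) = -0.7831
  grad(y) = -0.9634, v = y - alpha*grad = -0.7569
  prox(v) = soft_thresh(-0.7569, 0.0223) = -0.7346
Iteration 2: beta = 0.3333, y = -0.7346 + 0.3333*(-0.7346 + 0.7831) = -0.7184
  grad(y) = -0.0579, v = y - alpha*grad = -0.7168
  prox(v) = soft_thresh(-0.7168, 0.0223) = -0.6945
f(x_2) = 7*(-0.6945)^2 + 10*(-0.6945) + 0.82*|-0.6945| = -2.9992


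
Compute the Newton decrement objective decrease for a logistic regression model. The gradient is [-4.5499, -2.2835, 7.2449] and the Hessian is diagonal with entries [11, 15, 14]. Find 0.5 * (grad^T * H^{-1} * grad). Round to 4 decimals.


Step 1: H is diagonal, so H^(-1) * g = [-0.4136, -0.1522, 0.5175].
Step 2: g^T H^(-1) g = sum_i g_i^2 / H_ii
  = (-4.5499)^2/11 + (-2.2835)^2/15 + (7.2449)^2/14
  = 1.882 + 0.3476 + 3.7492 = 5.9788
Step 3: Objective decrease = 0.5 * g^T H^(-1) g = 2.9894


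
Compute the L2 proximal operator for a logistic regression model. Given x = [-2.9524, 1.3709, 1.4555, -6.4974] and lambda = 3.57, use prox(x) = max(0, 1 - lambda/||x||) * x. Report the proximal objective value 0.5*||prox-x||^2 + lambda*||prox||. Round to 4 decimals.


Step 1: Compute ||x||.
||x|| = 7.4115
Step 2: Compute scaling factor.
scale = max(0, 1 - 3.57/7.4115) = 0.5183
Step 3: prox(x) = [-1.5303, 0.7106, 0.7544, -3.3677]
||prox(x)|| = 3.8415
Step 4: Proximal objective.
0.5*||prox-x||^2 = 6.3725
lambda*||prox|| = 13.7142
Total = 20.0867


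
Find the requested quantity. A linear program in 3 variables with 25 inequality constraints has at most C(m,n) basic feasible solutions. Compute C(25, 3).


Each vertex corresponds to some choice of n active constraints out of m, so the number of vertices is at most C(m, n) = m! / (n!(m-n)!).
m = 25, n = 3
Numerator: 25 * 24 * 23
Denominator: 3! = 6
C(25, 3) = 2300


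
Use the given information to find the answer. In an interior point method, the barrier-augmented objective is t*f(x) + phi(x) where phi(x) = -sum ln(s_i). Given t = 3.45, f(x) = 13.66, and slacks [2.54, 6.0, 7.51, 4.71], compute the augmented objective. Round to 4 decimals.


Step 1: Compute log-barrier.
ln values: [0.9322, 1.7918, 2.0162, 1.5497]
phi = -(0.9322 + 1.7918 + 2.0162 + 1.5497) = -6.2898
Step 2: Compute augmented objective.
t*f(x) = 3.45*13.66 = 47.127
Total = 47.127 - 6.2898 = 40.8372


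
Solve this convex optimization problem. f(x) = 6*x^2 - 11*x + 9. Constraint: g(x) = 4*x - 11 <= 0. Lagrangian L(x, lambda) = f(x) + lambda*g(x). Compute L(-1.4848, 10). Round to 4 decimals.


Step 1: Evaluate f(x).
f(-1.4848) = 6*(-1.4848)^2 - 11*(-1.4848) + 9 = 38.5606
Step 2: Evaluate g(x).
g(-1.4848) = 4*-1.4848 - 11 = -16.9392
Step 3: Compute Lagrangian.
L = 38.5606 + 10*-16.9392 = -130.8314


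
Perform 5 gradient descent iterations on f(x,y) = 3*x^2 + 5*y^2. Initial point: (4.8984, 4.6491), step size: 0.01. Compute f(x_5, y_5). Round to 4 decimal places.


Gradient descent on f(x,y) = 3*x^2 + 5*y^2.
Starting point: (4.8984, 4.6491), alpha = 0.01
Step 1: grad_x = 2*3*4.8984 = 29.3904, grad_y = 2*5*4.6491 = 46.491
  x_1 = 4.8984 - 0.01*29.3904 = 4.6045
  y_1 = 4.6491 - 0.01*46.491 = 4.1842
Step 2: grad_x = 2*3*4.6045 = 27.627, grad_y = 2*5*4.1842 = 41.8419
  x_2 = 4.6045 - 0.01*27.627 = 4.3282
  y_2 = 4.1842 - 0.01*41.8419 = 3.7658
Step 3: grad_x = 2*3*4.3282 = 25.9694, grad_y = 2*5*3.7658 = 37.6577
  x_3 = 4.3282 - 0.01*25.9694 = 4.0685
  y_3 = 3.7658 - 0.01*37.6577 = 3.3892
Step 4: grad_x = 2*3*4.0685 = 24.4112, grad_y = 2*5*3.3892 = 33.8919
  x_4 = 4.0685 - 0.01*24.4112 = 3.8244
  y_4 = 3.3892 - 0.01*33.8919 = 3.0503
Step 5: grad_x = 2*3*3.8244 = 22.9465, grad_y = 2*5*3.0503 = 30.5027
  x_5 = 3.8244 - 0.01*22.9465 = 3.595
  y_5 = 3.0503 - 0.01*30.5027 = 2.7452
f(3.595, 2.7452) = 3*3.595^2 + 5*2.7452^2 = 76.453


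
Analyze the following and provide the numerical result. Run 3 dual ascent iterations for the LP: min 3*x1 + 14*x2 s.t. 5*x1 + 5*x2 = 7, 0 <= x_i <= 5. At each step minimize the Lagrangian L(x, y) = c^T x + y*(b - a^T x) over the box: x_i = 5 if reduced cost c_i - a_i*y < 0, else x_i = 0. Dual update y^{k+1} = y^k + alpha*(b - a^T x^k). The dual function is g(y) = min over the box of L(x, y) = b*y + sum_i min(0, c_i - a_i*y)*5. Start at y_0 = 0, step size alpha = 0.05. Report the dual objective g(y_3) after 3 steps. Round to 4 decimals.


Dual ascent for LP: min 3*x1 + 14*x2, 5*x1 + 5*x2 = 7, 0 <= x_i <= 5
Step 1: y^k = 0.0, reduced costs: (3.0, 14.0)
  x^k = (0.0, 0.0), subgradient = b - a^T x = 7.0
  y^{k+1} = 0.0 + 0.05*7.0 = 0.35
Step 2: y^k = 0.35, reduced costs: (1.25, 12.25)
  x^k = (0.0, 0.0), subgradient = b - a^T x = 7.0
  y^{k+1} = 0.35 + 0.05*7.0 = 0.7
Step 3: y^k = 0.7, reduced costs: (-0.5, 10.5)
  x^k = (5.0, 0.0), subgradient = b - a^T x = -18.0
  y^{k+1} = 0.7 + 0.05*-18.0 = -0.2
Dual objective at y_3 = -0.2: reduced costs (4.0, 15.0), box minimizer x = (0.0, 0.0)
g(y_3) = b*y + (c1 - a1*y)*x1 + (c2 - a2*y)*x2 = 7*(-0.2) + 4.0*0.0 + 15.0*0.0 = -1.4 + 0.0 + 0.0 = -1.4


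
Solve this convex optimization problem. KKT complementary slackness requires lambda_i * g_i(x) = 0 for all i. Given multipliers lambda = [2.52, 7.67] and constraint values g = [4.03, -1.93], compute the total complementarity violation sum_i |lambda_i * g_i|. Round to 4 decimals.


KKT complementary slackness check:
lambda_1 * g_1 = 2.52 * 4.03 = 10.1556
lambda_2 * g_2 = 7.67 * -1.93 = -14.8031
Total violation = 10.1556 + 14.8031 = 24.9587


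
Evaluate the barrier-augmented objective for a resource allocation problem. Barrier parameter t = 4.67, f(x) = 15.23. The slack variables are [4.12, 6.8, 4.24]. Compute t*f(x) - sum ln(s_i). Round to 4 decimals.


Step 1: Compute log-barrier.
ln values: [1.4159, 1.9169, 1.4446]
phi = -(1.4159 + 1.9169 + 1.4446) = -4.7773
Step 2: Compute augmented objective.
t*f(x) = 4.67*15.23 = 71.1241
Total = 71.1241 - 4.7773 = 66.3468


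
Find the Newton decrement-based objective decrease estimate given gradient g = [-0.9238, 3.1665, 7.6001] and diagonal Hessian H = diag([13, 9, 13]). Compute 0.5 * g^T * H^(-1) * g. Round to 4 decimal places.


Step 1: H is diagonal, so H^(-1) * g = [-0.0711, 0.3518, 0.5846].
Step 2: g^T H^(-1) g = sum_i g_i^2 / H_ii
  = (-0.9238)^2/13 + (3.1665)^2/9 + (7.6001)^2/13
  = 0.0656 + 1.1141 + 4.4432 = 5.6229
Step 3: Objective decrease = 0.5 * g^T H^(-1) g = 2.8115


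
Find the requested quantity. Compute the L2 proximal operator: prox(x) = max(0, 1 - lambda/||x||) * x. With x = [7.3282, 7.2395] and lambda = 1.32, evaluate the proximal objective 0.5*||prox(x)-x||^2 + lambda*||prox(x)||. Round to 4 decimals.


Step 1: Compute ||x||.
||x|| = 10.3011
Step 2: Compute scaling factor.
scale = max(0, 1 - 1.32/10.3011) = 0.8719
Step 3: prox(x) = [6.3892, 6.3118]
||prox(x)|| = 8.9811
Step 4: Proximal objective.
0.5*||prox-x||^2 = 0.8712
lambda*||prox|| = 11.8551
Total = 12.7263


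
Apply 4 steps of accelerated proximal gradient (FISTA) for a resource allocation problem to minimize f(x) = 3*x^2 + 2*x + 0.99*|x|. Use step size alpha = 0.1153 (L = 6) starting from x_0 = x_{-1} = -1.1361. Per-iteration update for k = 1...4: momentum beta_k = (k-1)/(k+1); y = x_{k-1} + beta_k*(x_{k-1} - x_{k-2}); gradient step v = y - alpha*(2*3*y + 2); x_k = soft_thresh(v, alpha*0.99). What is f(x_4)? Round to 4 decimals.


FISTA on f(x) = 3*x^2 + 2*x + 0.99*|x|
L = 6, alpha = 0.1153
Iteration 1: beta = 0.0, y = -1.1361 + 0.0*(-1.1361 + 1.1361) = -1.1361
  grad(y) = -4.8166, v = y - alpha*grad = -0.5807
  prox(v) = soft_thresh(-0.5807, 0.1141) = -0.4666
Iteration 2: beta = 0.3333, y = -0.4666 + 0.3333*(-0.4666 + 1.1361) = -0.2434
  grad(y) = 0.5394, v = y - alpha*grad = -0.3056
  prox(v) = soft_thresh(-0.3056, 0.1141) = -0.1915
Iteration 3: beta = 0.5, y = -0.1915 + 0.5*(-0.1915 + 0.4666) = -0.0539
  grad(y) = 1.6765, v = y - alpha*grad = -0.2472
  prox(v) = soft_thresh(-0.2472, 0.1141) = -0.1331
Iteration 4: beta = 0.6, y = -0.1331 + 0.6*(-0.1331 + 0.1915) = -0.098
  grad(y) = 1.4118, v = y - alpha*grad = -0.2608
  prox(v) = soft_thresh(-0.2608, 0.1141) = -0.1467
f(x_4) = 3*(-0.1467)^2 + 2*(-0.1467) + 0.99*|-0.1467| = -0.0836


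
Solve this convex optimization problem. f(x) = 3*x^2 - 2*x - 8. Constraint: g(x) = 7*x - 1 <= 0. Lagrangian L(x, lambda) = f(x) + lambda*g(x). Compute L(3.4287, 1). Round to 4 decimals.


Step 1: Evaluate f(x).
f(3.4287) = 3*3.4287^2 - 2*3.4287 - 8 = 20.4106
Step 2: Evaluate g(x).
g(3.4287) = 7*3.4287 - 1 = 23.0009
Step 3: Compute Lagrangian.
L = 20.4106 + 1*23.0009 = 43.4115


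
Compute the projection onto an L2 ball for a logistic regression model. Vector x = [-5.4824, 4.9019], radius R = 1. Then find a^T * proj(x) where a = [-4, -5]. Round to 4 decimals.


Step 1: Compute ||x|| (intermediates to 6 decimals).
||x|| = sqrt((-5.4824)^2 + 4.9019^2) = 7.354273
Step 2: Project.
Since ||x|| > R, scale = R/||x|| = 1/7.354273 = 0.135975, proj(x) = scale * x
proj(x) = [-0.745469, 0.666536]
Step 3: Dot product.
a^T * proj(x) = -4*(-0.745469) - 5*0.666536 = -0.3508


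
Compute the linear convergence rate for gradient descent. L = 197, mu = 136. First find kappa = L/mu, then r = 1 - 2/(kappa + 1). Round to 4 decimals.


Step 1: Compute the condition number.
kappa = L/mu = 197/136 = 1.4485
Step 2: Compute the convergence rate.
r = 1 - 2/(kappa + 1) = 1 - 2*mu/(L + mu) = (L - mu)/(L + mu) = 61/333 = 0.1832


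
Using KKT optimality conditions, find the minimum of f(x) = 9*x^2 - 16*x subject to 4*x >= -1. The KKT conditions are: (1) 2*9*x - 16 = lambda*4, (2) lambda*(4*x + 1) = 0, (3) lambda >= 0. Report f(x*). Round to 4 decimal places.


Step 1: Try lambda = 0 (constraint inactive).
Stationarity: 2*9*x - 16 = 0
x* = 16/(2*9) = 8/9 = 0.8889 (rounded; the exact value 8/9 is used below)
Check constraint: 4*0.8889 = 3.5556 >= -1 -- satisfied.
Step 2: Compute optimal value.
f(x*) = 9*(8/9)^2 - 16*(8/9) = -7.1111


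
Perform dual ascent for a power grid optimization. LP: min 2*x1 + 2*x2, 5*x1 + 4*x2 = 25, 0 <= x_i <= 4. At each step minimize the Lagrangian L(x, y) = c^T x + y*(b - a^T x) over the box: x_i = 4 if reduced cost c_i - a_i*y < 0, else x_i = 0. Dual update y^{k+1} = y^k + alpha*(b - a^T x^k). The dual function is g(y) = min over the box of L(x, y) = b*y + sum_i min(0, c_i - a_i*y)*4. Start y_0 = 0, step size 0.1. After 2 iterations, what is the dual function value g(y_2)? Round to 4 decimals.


Dual ascent for LP: min 2*x1 + 2*x2, 5*x1 + 4*x2 = 25, 0 <= x_i <= 4
Step 1: y^k = 0.0, reduced costs: (2.0, 2.0)
  x^k = (0.0, 0.0), subgradient = b - a^T x = 25.0
  y^{k+1} = 0.0 + 0.1*25.0 = 2.5
Step 2: y^k = 2.5, reduced costs: (-10.5, -8.0)
  x^k = (4.0, 4.0), subgradient = b - a^T x = -11.0
  y^{k+1} = 2.5 + 0.1*-11.0 = 1.4
Dual objective at y_2 = 1.4: reduced costs (-5.0, -3.6), box minimizer x = (4.0, 4.0)
g(y_2) = b*y + (c1 - a1*y)*x1 + (c2 - a2*y)*x2 = 25*1.4 + (-5.0)*4.0 + (-3.6)*4.0 = 35.0 - 20.0 - 14.4 = 0.6


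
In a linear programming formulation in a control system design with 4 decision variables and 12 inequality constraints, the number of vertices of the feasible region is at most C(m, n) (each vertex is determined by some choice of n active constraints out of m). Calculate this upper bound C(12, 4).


Each vertex corresponds to some choice of n active constraints out of m, so the number of vertices is at most C(m, n) = m! / (n!(m-n)!).
m = 12, n = 4
Numerator: 12 * 11 * 10 * 9
Denominator: 4! = 24
C(12, 4) = 495


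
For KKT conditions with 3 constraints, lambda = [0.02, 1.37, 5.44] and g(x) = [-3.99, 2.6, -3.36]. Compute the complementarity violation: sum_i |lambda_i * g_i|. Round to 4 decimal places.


KKT complementary slackness check:
lambda_1 * g_1 = 0.02 * -3.99 = -0.0798
lambda_2 * g_2 = 1.37 * 2.6 = 3.562
lambda_3 * g_3 = 5.44 * -3.36 = -18.2784
Total violation = 0.0798 + 3.562 + 18.2784 = 21.9202


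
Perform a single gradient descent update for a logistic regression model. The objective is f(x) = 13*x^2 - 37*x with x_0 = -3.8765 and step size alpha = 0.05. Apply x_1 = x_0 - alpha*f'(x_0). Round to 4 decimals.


We compute the gradient at x_0 and apply the update.
f'(x) = 26*x - 37
f'(-3.8765) = 26*-3.8765 - 37 = -137.789
x_1 = -3.8765 - 0.05*-137.789 = 3.013


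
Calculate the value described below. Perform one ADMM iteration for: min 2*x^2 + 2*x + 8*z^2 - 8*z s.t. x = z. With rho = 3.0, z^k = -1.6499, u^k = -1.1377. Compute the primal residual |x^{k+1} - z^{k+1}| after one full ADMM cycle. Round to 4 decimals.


ADMM iteration with rho = 3.0, z^k = -1.6499, u^k = -1.1377
Step 1: x-update.
Minimize 2*x^2 + 2*x + (3.0/2)*(x + 1.6499 - 1.1377)^2
FOC: (2*2 + 3.0)*x = -2 + 3.0*(-1.6499 + 1.1377)
x^{k+1} = -0.5052
Step 2: z-update.
Minimize 8*z^2 - 8*z + (3.0/2)*(-0.5052 - z - 1.1377)^2
FOC: (2*8 + 3.0)*z = 8 + 3.0*(-0.5052 - 1.1377)
z^{k+1} = 0.1616
Step 3: u-update.
u^{k+1} = -1.1377 - 0.5052 - 0.1616 = -1.8046
Step 4: Primal residual = |-0.5052 - 0.1616| = 0.6669


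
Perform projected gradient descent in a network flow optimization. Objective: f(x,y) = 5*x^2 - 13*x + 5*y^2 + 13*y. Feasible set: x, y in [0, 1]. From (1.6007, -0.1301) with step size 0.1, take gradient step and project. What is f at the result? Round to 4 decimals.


Step 1: Compute gradient at (1.6007, -0.1301).
grad_x = 2*5*1.6007 - 13 = 3.007
grad_y = 2*5*-0.1301 + 13 = 11.699
Step 2: Gradient step.
x_raw = 1.6007 - 0.1*3.007 = 1.3
y_raw = -0.1301 - 0.1*11.699 = -1.3
Step 3: Project onto [0, 1].
x_proj = clip(1.3) = 1.0
y_proj = clip(-1.3) = 0.0
Step 4: Evaluate f.
f(1.0, 0.0) = -8.0


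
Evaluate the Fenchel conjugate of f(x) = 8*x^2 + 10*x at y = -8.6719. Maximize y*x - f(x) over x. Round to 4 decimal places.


f*(y) = sup_x {y*x - a*x^2 - b*x} = sup_x {(y-b)*x - a*x^2}
FOC: (y - b) - 2a*x = 0 => x* = (y - b)/(2a)
x* = (-8.6719 - 10)/(2*8) = -1.167
f*(-8.6719) = (y-b)^2/(4a) = (-8.6719 - 10)^2/(4*8)
= 348.6398/32 = 10.895


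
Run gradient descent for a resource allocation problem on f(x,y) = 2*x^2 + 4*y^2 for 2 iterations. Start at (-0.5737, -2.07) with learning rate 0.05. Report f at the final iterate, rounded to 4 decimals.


Gradient descent on f(x,y) = 2*x^2 + 4*y^2.
Starting point: (-0.5737, -2.07), alpha = 0.05
Step 1: grad_x = 2*2*-0.5737 = -2.2948, grad_y = 2*4*-2.07 = -16.56
  x_1 = -0.5737 - 0.05*-2.2948 = -0.459
  y_1 = -2.07 - 0.05*-16.56 = -1.242
Step 2: grad_x = 2*2*-0.459 = -1.8358, grad_y = 2*4*-1.242 = -9.936
  x_2 = -0.459 - 0.05*-1.8358 = -0.3672
  y_2 = -1.242 - 0.05*-9.936 = -0.7452
f(-0.3672, -0.7452) = 2*(-0.3672)^2 + 4*(-0.7452)^2 = 2.4909


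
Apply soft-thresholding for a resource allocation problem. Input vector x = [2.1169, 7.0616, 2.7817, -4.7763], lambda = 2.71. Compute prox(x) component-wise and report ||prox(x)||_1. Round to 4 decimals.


Soft-thresholding with lambda = 2.71:
prox(2.1169) = sign(2.1169)*max(|2.1169| - 2.71, 0) = 0.0
prox(7.0616) = sign(7.0616)*max(|7.0616| - 2.71, 0) = 4.3516
prox(2.7817) = sign(2.7817)*max(|2.7817| - 2.71, 0) = 0.0717
prox(-4.7763) = sign(-4.7763)*max(|-4.7763| - 2.71, 0) = -2.0663
prox(x) = [0.0, 4.3516, 0.0717, -2.0663]
||prox(x)||_1 = 0.0 + 4.3516 + 0.0717 + 2.0663 = 6.4896


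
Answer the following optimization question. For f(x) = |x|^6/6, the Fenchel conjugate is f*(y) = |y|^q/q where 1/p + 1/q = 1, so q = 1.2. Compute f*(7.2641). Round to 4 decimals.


The conjugate exponent q satisfies 1/p + 1/q = 1.
p = 6, so q = 6/(6 - 1) = 1.2
|y|^q = 7.2641^1.2 = 10.7999
f*(7.2641) = 10.7999 / 1.2 = 8.9999


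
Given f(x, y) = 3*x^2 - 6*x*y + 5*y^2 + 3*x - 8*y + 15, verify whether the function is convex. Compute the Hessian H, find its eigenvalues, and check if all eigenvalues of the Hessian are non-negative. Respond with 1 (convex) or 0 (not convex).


The Hessian of f(x,y) = 3*x^2 - 6*x*y + 5*y^2 + 3*x - 8*y + 15 is:
H = [[6, -6], [-6, 10]]
Trace = 6 + 10 = 16
Determinant = 6*10 - (-6)^2 = 24
Discriminant = (16)^2 - 4*24 = 160.0
Eigenvalues: lambda_1 = 1.6754, lambda_2 = 14.3246
The function is convex.

1


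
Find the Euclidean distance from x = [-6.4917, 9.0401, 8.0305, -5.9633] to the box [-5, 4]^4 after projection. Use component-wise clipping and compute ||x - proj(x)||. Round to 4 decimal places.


Project each component onto [-5, 4].
clip(-6.4917) = -5.0, clip(9.0401) = 4.0, clip(8.0305) = 4.0, clip(-5.9633) = -5.0
Projection = [-5.0, 4.0, 4.0, -5.0]
Squared diffs: [2.2252, 25.4026, 16.2449, 0.9279]
Distance = sqrt(44.8006) = 6.6933


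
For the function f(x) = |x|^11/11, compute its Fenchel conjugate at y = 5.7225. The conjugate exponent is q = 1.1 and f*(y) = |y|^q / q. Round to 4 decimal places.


The conjugate exponent q satisfies 1/p + 1/q = 1.
p = 11, so q = 11/(11 - 1) = 1.1
|y|^q = 5.7225^1.1 = 6.8131
f*(5.7225) = 6.8131 / 1.1 = 6.1937


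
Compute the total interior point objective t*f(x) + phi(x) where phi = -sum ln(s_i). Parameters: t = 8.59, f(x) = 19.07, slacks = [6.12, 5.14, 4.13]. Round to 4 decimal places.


Step 1: Compute log-barrier.
ln values: [1.8116, 1.6371, 1.4183]
phi = -(1.8116 + 1.6371 + 1.4183) = -4.8669
Step 2: Compute augmented objective.
t*f(x) = 8.59*19.07 = 163.8113
Total = 163.8113 - 4.8669 = 158.9444


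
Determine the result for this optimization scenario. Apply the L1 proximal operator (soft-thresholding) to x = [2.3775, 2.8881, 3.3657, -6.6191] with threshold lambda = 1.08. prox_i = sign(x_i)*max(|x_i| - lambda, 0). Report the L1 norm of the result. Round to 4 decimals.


Soft-thresholding with lambda = 1.08:
prox(2.3775) = sign(2.3775)*max(|2.3775| - 1.08, 0) = 1.2975
prox(2.8881) = sign(2.8881)*max(|2.8881| - 1.08, 0) = 1.8081
prox(3.3657) = sign(3.3657)*max(|3.3657| - 1.08, 0) = 2.2857
prox(-6.6191) = sign(-6.6191)*max(|-6.6191| - 1.08, 0) = -5.5391
prox(x) = [1.2975, 1.8081, 2.2857, -5.5391]
||prox(x)||_1 = 1.2975 + 1.8081 + 2.2857 + 5.5391 = 10.9304


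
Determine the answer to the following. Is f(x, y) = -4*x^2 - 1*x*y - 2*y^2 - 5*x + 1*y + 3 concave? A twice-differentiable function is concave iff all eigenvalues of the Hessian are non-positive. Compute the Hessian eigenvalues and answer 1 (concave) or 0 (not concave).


The Hessian of f(x,y) = -4*x^2 - 1*x*y - 2*y^2 - 5*x + 1*y + 3 is:
H = [[-8, -1], [-1, -4]]
Trace = -8 - 4 = -12
Determinant = -8*-4 - (-1)^2 = 31
Discriminant = (-12)^2 - 4*31 = 20.0
Eigenvalues: lambda_1 = -8.2361, lambda_2 = -3.7639
The function is concave.

1


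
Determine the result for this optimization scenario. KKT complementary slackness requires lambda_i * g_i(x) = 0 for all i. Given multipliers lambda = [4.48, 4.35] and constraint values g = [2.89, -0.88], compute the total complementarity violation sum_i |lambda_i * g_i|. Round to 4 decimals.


KKT complementary slackness check:
lambda_1 * g_1 = 4.48 * 2.89 = 12.9472
lambda_2 * g_2 = 4.35 * -0.88 = -3.828
Total violation = 12.9472 + 3.828 = 16.7752


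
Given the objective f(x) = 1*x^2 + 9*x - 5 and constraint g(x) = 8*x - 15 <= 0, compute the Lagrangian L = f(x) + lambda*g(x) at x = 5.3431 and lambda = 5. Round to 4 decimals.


Step 1: Evaluate f(x).
f(5.3431) = 1*5.3431^2 + 9*5.3431 - 5 = 71.6366
Step 2: Evaluate g(x).
g(5.3431) = 8*5.3431 - 15 = 27.7448
Step 3: Compute Lagrangian.
L = 71.6366 + 5*27.7448 = 210.3606


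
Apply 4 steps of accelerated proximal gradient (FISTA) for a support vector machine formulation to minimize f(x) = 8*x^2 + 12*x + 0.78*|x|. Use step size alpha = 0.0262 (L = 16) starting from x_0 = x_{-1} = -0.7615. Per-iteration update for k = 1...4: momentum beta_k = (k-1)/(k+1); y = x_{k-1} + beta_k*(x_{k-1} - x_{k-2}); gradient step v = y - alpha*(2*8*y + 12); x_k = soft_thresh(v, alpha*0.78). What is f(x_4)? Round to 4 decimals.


FISTA on f(x) = 8*x^2 + 12*x + 0.78*|x|
L = 16, alpha = 0.0262
Iteration 1: beta = 0.0, y = -0.7615 + 0.0*(-0.7615 + 0.7615) = -0.7615
  grad(y) = -0.184, v = y - alpha*grad = -0.7567
  prox(v) = soft_thresh(-0.7567, 0.0204) = -0.7362
Iteration 2: beta = 0.3333, y = -0.7362 + 0.3333*(-0.7362 + 0.7615) = -0.7278
  grad(y) = 0.3548, v = y - alpha*grad = -0.7371
  prox(v) = soft_thresh(-0.7371, 0.0204) = -0.7167
Iteration 3: beta = 0.5, y = -0.7167 + 0.5*(-0.7167 + 0.7362) = -0.7069
  grad(y) = 0.6895, v = y - alpha*grad = -0.725
  prox(v) = soft_thresh(-0.725, 0.0204) = -0.7045
Iteration 4: beta = 0.6, y = -0.7045 + 0.6*(-0.7045 + 0.7167) = -0.6972
  grad(y) = 0.8441, v = y - alpha*grad = -0.7194
  prox(v) = soft_thresh(-0.7194, 0.0204) = -0.6989
f(x_4) = 8*(-0.6989)^2 + 12*(-0.6989) + 0.78*|-0.6989| = -3.934


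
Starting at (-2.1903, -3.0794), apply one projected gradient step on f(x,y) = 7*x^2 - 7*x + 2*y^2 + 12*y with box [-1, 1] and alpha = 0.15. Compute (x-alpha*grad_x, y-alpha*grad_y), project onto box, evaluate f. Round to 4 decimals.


Step 1: Compute gradient at (-2.1903, -3.0794).
grad_x = 2*7*-2.1903 - 7 = -37.6642
grad_y = 2*2*-3.0794 + 12 = -0.3176
Step 2: Gradient step.
x_raw = -2.1903 - 0.15*-37.6642 = 3.4593
y_raw = -3.0794 - 0.15*-0.3176 = -3.0318
Step 3: Project onto [-1, 1].
x_proj = clip(3.4593) = 1.0
y_proj = clip(-3.0318) = -1.0
Step 4: Evaluate f.
f(1.0, -1.0) = -10.0


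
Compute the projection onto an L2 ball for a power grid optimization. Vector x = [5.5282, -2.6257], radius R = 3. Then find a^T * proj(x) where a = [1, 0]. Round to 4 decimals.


Step 1: Compute ||x|| (intermediates to 6 decimals).
||x|| = sqrt(5.5282^2 + (-2.6257)^2) = 6.120073
Step 2: Project.
Since ||x|| > R, scale = R/||x|| = 3/6.120073 = 0.49019, proj(x) = scale * x
proj(x) = [2.709868, -1.287092]
Step 3: Dot product.
a^T * proj(x) = 1*2.709868 + 0*(-1.287092) = 2.7099


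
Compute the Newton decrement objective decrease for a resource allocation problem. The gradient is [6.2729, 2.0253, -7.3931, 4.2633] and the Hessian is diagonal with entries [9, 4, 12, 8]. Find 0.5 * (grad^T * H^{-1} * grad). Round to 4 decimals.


Step 1: H is diagonal, so H^(-1) * g = [0.697, 0.5063, -0.6161, 0.5329].
Step 2: g^T H^(-1) g = sum_i g_i^2 / H_ii
  = (6.2729)^2/9 + (2.0253)^2/4 + (-7.3931)^2/12 + (4.2633)^2/8
  = 4.3721 + 1.0255 + 4.5548 + 2.272 = 12.2244
Step 3: Objective decrease = 0.5 * g^T H^(-1) g = 6.1122


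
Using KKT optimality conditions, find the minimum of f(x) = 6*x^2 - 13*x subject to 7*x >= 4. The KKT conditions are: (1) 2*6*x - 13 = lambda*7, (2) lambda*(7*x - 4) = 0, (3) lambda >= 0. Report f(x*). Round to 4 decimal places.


Step 1: Try lambda = 0 (constraint inactive).
Stationarity: 2*6*x - 13 = 0
x* = 13/(2*6) = 13/12 = 1.0833 (rounded; the exact value 13/12 is used below)
Check constraint: 7*1.0833 = 7.5831 >= 4 -- satisfied.
Step 2: Compute optimal value.
f(x*) = 6*(13/12)^2 - 13*(13/12) = -7.0417


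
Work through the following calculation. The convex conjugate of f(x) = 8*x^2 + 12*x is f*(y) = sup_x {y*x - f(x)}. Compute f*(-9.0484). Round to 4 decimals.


f*(y) = sup_x {y*x - a*x^2 - b*x} = sup_x {(y-b)*x - a*x^2}
FOC: (y - b) - 2a*x = 0 => x* = (y - b)/(2a)
x* = (-9.0484 - 12)/(2*8) = -1.3155
f*(-9.0484) = (y-b)^2/(4a) = (-9.0484 - 12)^2/(4*8)
= 443.0351/32 = 13.8448
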